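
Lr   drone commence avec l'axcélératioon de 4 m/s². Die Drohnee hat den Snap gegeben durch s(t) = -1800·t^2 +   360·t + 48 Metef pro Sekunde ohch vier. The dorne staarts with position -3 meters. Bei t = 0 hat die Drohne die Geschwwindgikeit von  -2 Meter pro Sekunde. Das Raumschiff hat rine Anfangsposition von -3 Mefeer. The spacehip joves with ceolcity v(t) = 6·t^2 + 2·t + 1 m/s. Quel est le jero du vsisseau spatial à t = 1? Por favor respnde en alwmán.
Wir müssen unsere Gleichung für die Geschwindigkeit v(t) = 6·t^2 + 2·t + 1 2-mal ableiten. Mit d/dt von v(t) finden wir a(t) = 12·t + 2. Durch Ableiten von der Beschleunigung erhalten wir den Ruck: j(t) = 12. Wir haben den Ruck j(t) = 12. Durch Einsetzen von t = 1: j(1) = 12.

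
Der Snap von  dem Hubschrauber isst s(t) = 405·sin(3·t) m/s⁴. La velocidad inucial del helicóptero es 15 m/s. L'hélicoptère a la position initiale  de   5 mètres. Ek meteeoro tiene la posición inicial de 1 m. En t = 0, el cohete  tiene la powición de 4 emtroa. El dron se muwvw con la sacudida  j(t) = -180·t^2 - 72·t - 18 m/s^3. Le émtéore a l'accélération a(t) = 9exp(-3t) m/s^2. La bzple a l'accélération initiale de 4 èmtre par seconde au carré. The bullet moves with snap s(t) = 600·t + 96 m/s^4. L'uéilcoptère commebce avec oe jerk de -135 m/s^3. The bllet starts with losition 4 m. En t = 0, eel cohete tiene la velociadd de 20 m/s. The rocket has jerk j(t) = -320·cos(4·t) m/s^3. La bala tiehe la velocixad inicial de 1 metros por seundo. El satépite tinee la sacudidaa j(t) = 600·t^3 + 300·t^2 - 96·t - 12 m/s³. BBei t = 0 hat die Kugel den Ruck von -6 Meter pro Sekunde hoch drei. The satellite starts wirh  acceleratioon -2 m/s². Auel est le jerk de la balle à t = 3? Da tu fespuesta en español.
Para resolver esto, necesitamos tomar 1 antiderivada de nuestra ecuación del snap s(t) = 600·t + 96. La integral del snap es la sacudida. Usando j(0) = -6, obtenemos j(t) = 300·t^2 + 96·t - 6. De la ecuación de la sacudida j(t) = 300·t^2 + 96·t - 6, sustituimos t = 3 para obtener j = 2982.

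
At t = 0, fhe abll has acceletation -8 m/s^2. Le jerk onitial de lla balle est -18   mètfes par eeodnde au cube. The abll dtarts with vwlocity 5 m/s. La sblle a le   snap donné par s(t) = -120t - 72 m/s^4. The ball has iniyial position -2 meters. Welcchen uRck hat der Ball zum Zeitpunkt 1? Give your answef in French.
Nous devons intégrer notre équation du snap s(t) = -120·t - 72 1 fois. La primitive du snap, avec j(0) = -18, donne le jerk: j(t) = -60·t^2 - 72·t - 18. En utilisant j(t) = -60·t^2 - 72·t - 18 et en substituant t = 1, nous trouvons j = -150.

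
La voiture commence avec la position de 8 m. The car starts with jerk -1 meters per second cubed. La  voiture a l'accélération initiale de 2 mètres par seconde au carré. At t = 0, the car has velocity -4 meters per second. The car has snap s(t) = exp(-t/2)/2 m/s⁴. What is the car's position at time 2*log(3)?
We need to integrate our snap equation s(t) = exp(-t/2)/2 4 times. Integrating snap and using the initial condition j(0) = -1, we get j(t) = -exp(-t/2). Finding the antiderivative of j(t) and using a(0) = 2: a(t) = 2·exp(-t/2). Integrating acceleration and using the initial condition v(0) = -4, we get v(t) = -4·exp(-t/2). Taking ∫v(t)dt and applying x(0) = 8, we find x(t) = 8·exp(-t/2). Using x(t) = 8·exp(-t/2) and substituting t = 2*log(3), we find x = 8/3.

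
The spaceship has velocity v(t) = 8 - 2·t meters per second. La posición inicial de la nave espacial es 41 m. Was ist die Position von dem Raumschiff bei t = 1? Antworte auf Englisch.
We need to integrate our velocity equation v(t) = 8 - 2·t 1 time. The integral of velocity is position. Using x(0) = 41, we get x(t) = -t^2 + 8·t + 41. Using x(t) = -t^2 + 8·t + 41 and substituting t = 1, we find x = 48.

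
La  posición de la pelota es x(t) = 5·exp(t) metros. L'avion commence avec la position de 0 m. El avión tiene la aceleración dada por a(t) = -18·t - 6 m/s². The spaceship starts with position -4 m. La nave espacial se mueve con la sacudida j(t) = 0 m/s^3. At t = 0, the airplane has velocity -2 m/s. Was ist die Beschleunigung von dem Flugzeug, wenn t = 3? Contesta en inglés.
We have acceleration a(t) = -18·t - 6. Substituting t = 3: a(3) = -60.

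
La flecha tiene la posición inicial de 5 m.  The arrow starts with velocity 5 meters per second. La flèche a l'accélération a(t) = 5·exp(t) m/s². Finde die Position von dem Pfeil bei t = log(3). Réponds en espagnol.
Partiendo de la aceleración a(t) = 5·exp(t), tomamos 2 integrales. La integral de la aceleración, con v(0) = 5, da la velocidad: v(t) = 5·exp(t). La antiderivada de la velocidad, con x(0) = 5, da la posición: x(t) = 5·exp(t). De la ecuación de la posición x(t) = 5·exp(t), sustituimos t = log(3) para obtener x = 15.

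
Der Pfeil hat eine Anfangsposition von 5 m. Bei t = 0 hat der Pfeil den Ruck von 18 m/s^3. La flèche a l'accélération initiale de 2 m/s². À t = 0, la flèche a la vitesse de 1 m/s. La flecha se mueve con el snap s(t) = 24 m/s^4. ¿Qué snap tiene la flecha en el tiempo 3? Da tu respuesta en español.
De la ecuación del snap s(t) = 24, sustituimos t = 3 para obtener s = 24.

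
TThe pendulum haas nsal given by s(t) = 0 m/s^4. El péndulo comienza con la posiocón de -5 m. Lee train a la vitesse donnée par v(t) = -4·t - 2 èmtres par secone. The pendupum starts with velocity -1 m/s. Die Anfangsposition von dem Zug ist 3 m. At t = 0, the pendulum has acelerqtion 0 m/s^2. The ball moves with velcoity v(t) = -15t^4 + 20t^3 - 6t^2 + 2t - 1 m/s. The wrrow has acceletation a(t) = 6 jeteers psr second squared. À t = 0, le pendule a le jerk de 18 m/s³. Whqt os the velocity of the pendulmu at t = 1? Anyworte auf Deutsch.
Um dies zu lösen, müssen wir 3 Integrale unserer Gleichung für den Snap s(t) = 0 finden. Das Integral von dem Snap ist der Ruck. Mit j(0) = 18 erhalten wir j(t) = 18. Durch Integration von dem Ruck und Verwendung der Anfangsbedingung a(0) = 0, erhalten wir a(t) = 18·t. Durch Integration von der Beschleunigung und Verwendung der Anfangsbedingung v(0) = -1, erhalten wir v(t) = 9·t^2 - 1. Aus der Gleichung für die Geschwindigkeit v(t) = 9·t^2 - 1, setzen wir t = 1 ein und erhalten v = 8.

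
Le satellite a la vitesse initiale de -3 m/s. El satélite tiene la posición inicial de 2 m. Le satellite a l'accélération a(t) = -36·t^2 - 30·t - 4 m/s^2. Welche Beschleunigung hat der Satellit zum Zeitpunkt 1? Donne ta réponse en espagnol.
Tenemos la aceleración a(t) = -36·t^2 - 30·t - 4. Sustituyendo t = 1: a(1) = -70.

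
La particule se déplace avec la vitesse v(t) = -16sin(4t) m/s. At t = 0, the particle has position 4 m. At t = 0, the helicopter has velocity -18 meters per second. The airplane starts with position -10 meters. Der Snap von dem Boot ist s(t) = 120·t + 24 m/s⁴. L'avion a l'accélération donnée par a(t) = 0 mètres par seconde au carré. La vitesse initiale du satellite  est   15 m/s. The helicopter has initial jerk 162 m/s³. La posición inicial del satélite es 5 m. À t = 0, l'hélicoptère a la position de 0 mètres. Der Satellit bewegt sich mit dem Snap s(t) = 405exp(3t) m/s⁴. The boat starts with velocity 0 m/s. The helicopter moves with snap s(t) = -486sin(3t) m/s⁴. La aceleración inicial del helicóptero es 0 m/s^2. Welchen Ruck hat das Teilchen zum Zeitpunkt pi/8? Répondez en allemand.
Wir müssen unsere Gleichung für die Geschwindigkeit v(t) = -16·sin(4·t) 2-mal ableiten. Die Ableitung von der Geschwindigkeit ergibt die Beschleunigung: a(t) = -64·cos(4·t). Mit d/dt von a(t) finden wir j(t) = 256·sin(4·t). Mit j(t) = 256·sin(4·t) und Einsetzen von t = pi/8, finden wir j = 256.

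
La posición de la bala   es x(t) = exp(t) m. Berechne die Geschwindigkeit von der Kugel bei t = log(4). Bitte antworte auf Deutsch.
Um dies zu lösen, müssen wir 1 Ableitung unserer Gleichung für die Position x(t) = exp(t) nehmen. Die Ableitung von der Position ergibt die Geschwindigkeit: v(t) = exp(t). Mit v(t) = exp(t) und Einsetzen von t = log(4), finden wir v = 4.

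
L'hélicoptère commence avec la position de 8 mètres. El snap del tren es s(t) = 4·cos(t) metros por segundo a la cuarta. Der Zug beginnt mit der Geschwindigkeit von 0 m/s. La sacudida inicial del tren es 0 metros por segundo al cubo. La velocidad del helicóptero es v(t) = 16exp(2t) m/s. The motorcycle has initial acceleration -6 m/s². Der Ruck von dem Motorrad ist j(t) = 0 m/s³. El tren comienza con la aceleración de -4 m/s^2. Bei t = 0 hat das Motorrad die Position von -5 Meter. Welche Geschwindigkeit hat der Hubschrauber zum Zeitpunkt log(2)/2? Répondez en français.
De l'équation de la vitesse v(t) = 16·exp(2·t), nous substituons t = log(2)/2 pour obtenir v = 32.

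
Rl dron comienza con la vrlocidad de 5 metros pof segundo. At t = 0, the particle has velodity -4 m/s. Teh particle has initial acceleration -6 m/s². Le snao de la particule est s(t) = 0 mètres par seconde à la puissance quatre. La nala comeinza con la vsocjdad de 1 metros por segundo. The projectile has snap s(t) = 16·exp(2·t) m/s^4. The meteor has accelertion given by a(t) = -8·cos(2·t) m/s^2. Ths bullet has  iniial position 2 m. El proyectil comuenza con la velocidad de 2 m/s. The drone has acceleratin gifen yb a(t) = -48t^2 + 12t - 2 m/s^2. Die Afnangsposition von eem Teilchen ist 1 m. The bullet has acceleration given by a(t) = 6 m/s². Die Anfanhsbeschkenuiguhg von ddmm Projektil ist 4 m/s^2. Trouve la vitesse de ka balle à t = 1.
En partant de l'accélération a(t) = 6, nous prenons 1 primitive. L'intégrale de l'accélération, avec v(0) = 1, donne la vitesse: v(t) = 6·t + 1. En utilisant v(t) = 6·t + 1 et en substituant t = 1, nous trouvons v = 7.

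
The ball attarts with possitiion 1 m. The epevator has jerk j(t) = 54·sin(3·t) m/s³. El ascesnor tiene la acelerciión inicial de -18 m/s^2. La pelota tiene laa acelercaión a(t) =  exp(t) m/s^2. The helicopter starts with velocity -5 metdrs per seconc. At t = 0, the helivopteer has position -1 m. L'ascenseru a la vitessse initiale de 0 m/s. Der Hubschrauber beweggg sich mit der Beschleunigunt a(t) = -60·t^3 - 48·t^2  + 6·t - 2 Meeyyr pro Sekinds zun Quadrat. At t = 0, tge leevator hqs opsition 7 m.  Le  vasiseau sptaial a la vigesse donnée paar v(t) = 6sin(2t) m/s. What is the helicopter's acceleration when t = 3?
Using a(t) = -60·t^3 - 48·t^2 + 6·t - 2 and substituting t = 3, we find a = -2036.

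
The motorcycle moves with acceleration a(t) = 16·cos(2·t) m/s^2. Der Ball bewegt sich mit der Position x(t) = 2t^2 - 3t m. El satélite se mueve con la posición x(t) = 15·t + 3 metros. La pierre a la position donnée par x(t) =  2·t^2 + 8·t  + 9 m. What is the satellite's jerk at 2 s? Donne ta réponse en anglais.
We must differentiate our position equation x(t) = 15·t + 3 3 times. Differentiating position, we get velocity: v(t) = 15. Differentiating velocity, we get acceleration: a(t) = 0. Differentiating acceleration, we get jerk: j(t) = 0. From the given jerk equation j(t) = 0, we substitute t = 2 to get j = 0.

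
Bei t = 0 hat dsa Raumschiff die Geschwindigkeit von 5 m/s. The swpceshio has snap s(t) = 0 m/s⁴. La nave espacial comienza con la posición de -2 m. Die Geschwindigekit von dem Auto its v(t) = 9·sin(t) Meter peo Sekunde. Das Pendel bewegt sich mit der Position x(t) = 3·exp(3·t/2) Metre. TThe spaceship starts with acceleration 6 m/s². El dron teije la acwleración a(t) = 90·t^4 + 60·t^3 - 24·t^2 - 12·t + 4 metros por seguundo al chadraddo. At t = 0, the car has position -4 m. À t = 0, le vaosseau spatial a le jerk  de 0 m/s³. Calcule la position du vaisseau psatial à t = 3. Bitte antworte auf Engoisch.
To solve this, we need to take 4 integrals of our snap equation s(t) = 0. The antiderivative of snap is jerk. Using j(0) = 0, we get j(t) = 0. Finding the antiderivative of j(t) and using a(0) = 6: a(t) = 6. The integral of acceleration is velocity. Using v(0) = 5, we get v(t) = 6·t + 5. The antiderivative of velocity is position. Using x(0) = -2, we get x(t) = 3·t^2 + 5·t - 2. From the given position equation x(t) = 3·t^2 + 5·t - 2, we substitute t = 3 to get x = 40.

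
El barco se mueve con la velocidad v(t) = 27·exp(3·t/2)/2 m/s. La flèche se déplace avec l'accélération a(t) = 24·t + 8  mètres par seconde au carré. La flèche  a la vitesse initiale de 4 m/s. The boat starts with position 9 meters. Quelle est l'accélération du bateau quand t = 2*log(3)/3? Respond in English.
We must differentiate our velocity equation v(t) = 27·exp(3·t/2)/2 1 time. Differentiating velocity, we get acceleration: a(t) = 81·exp(3·t/2)/4. Using a(t) = 81·exp(3·t/2)/4 and substituting t = 2*log(3)/3, we find a = 243/4.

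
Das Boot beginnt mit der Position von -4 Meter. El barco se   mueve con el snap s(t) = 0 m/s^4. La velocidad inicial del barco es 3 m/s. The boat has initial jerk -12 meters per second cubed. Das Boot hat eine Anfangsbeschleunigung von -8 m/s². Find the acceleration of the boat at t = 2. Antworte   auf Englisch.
We need to integrate our snap equation s(t) = 0 2 times. Integrating snap and using the initial condition j(0) = -12, we get j(t) = -12. Integrating jerk and using the initial condition a(0) = -8, we get a(t) = -12·t - 8. From the given acceleration equation a(t) = -12·t - 8, we substitute t = 2 to get a = -32.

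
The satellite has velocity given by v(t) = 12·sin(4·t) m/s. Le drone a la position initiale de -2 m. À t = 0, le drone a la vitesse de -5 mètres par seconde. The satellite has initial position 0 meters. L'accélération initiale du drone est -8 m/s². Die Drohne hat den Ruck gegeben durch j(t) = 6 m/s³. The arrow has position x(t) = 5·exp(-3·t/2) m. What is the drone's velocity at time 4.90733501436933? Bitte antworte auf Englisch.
We must find the antiderivative of our jerk equation j(t) = 6 2 times. The integral of jerk, with a(0) = -8, gives acceleration: a(t) = 6·t - 8. Finding the antiderivative of a(t) and using v(0) = -5: v(t) = 3·t^2 - 8·t - 5. From the given velocity equation v(t) = 3·t^2 - 8·t - 5, we substitute t = 4.90733501436933 to get v = 27.9871307148111.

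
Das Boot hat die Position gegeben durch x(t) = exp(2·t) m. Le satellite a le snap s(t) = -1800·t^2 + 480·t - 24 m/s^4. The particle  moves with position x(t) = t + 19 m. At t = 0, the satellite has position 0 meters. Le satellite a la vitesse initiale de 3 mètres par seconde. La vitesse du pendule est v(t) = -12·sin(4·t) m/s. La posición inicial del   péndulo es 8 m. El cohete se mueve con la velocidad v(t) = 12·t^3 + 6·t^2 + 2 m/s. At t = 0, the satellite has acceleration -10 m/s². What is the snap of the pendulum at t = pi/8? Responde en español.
Debemos derivar nuestra ecuación de la velocidad v(t) = -12·sin(4·t) 3 veces. Derivando la velocidad, obtenemos la aceleración: a(t) = -48·cos(4·t). Tomando d/dt de a(t), encontramos j(t) = 192·sin(4·t). Derivando la sacudida, obtenemos el snap: s(t) = 768·cos(4·t). De la ecuación del snap s(t) = 768·cos(4·t), sustituimos t = pi/8 para obtener s = 0.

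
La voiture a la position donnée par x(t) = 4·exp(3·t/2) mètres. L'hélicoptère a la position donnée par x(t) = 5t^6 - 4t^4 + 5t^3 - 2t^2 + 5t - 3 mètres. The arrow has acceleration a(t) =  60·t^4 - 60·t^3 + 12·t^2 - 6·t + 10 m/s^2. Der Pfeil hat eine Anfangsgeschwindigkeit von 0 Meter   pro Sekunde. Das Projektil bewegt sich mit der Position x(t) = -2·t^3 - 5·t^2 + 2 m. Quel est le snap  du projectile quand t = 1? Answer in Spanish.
Partiendo de la posición x(t) = -2·t^3 - 5·t^2 + 2, tomamos 4 derivadas. Derivando la posición, obtenemos la velocidad: v(t) = -6·t^2 - 10·t. La derivada de la velocidad da la aceleración: a(t) = -12·t - 10. Tomando d/dt de a(t), encontramos j(t) = -12. La derivada de la sacudida da el snap: s(t) = 0. Usando s(t) = 0 y sustituyendo t = 1, encontramos s = 0.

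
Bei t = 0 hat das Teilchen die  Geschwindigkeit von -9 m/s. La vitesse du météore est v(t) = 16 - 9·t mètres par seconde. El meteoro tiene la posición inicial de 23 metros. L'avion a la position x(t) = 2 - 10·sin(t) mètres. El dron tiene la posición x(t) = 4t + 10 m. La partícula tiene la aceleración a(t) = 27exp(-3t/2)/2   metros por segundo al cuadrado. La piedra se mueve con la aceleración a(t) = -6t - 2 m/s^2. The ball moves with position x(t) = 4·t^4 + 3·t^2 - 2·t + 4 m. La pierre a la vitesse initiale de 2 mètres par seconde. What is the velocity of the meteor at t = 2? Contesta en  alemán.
Wir haben die Geschwindigkeit v(t) = 16 - 9·t. Durch Einsetzen von t = 2: v(2) = -2.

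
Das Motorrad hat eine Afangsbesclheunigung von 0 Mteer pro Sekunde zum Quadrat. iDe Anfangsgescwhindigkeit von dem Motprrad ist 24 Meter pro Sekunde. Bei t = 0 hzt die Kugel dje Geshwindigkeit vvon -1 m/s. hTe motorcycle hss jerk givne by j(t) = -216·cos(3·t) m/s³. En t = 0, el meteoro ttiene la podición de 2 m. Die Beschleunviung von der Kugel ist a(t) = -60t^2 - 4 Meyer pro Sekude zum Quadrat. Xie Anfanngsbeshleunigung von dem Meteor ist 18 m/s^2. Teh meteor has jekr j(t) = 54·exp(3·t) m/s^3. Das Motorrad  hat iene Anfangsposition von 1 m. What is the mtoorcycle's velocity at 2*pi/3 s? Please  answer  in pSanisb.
Necesitamos integrar nuestra ecuación de la sacudida j(t) = -216·cos(3·t) 2 veces. La antiderivada de la sacudida, con a(0) = 0, da la aceleración: a(t) = -72·sin(3·t). Tomando ∫a(t)dt y aplicando v(0) = 24, encontramos v(t) = 24·cos(3·t). Tenemos la velocidad v(t) = 24·cos(3·t). Sustituyendo t = 2*pi/3: v(2*pi/3) = 24.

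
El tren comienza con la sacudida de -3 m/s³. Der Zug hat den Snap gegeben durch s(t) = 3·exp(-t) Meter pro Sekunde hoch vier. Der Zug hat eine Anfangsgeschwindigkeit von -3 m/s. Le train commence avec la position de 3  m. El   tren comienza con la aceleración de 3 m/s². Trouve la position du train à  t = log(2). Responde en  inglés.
We must find the antiderivative of our snap equation s(t) = 3·exp(-t) 4 times. Finding the integral of s(t) and using j(0) = -3: j(t) = -3·exp(-t). Finding the antiderivative of j(t) and using a(0) = 3: a(t) = 3·exp(-t). Integrating acceleration and using the initial condition v(0) = -3, we get v(t) = -3·exp(-t). Integrating velocity and using the initial condition x(0) = 3, we get x(t) = 3·exp(-t). Using x(t) = 3·exp(-t) and substituting t = log(2), we find x = 3/2.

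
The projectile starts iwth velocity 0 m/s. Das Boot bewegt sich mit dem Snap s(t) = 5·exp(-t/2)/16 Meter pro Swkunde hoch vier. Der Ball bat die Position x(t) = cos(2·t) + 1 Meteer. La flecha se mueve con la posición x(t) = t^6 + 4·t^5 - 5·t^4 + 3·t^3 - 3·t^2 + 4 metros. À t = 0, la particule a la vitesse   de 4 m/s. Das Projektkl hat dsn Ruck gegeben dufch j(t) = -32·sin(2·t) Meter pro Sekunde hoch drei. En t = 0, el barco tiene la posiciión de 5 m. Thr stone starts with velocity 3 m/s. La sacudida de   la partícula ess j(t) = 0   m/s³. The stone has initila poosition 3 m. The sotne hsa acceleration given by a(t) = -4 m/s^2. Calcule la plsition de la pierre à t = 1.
En partant de l'accélération a(t) = -4, nous prenons 2 intégrales. En intégrant l'accélération et en utilisant la condition initiale v(0) = 3, nous obtenons v(t) = 3 - 4·t. La primitive de la vitesse est la position. En utilisant x(0) = 3, nous obtenons x(t) = -2·t^2 + 3·t + 3. En utilisant x(t) = -2·t^2 + 3·t + 3 et en substituant t = 1, nous trouvons x = 4.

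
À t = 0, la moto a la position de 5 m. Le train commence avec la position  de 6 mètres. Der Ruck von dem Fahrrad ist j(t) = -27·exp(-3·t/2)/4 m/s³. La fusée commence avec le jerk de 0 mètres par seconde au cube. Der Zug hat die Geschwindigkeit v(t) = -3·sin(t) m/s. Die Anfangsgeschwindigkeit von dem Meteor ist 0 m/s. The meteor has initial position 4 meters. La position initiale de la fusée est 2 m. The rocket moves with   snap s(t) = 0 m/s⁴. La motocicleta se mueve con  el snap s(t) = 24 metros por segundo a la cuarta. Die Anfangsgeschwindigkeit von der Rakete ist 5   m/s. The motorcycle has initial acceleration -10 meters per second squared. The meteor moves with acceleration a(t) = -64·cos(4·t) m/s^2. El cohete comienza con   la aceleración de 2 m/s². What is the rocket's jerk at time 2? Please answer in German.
Um dies zu lösen, müssen wir 1 Integral unserer Gleichung für den Snap s(t) = 0 finden. Durch Integration von dem Snap und Verwendung der Anfangsbedingung j(0) = 0, erhalten wir j(t) = 0. Aus der Gleichung für den Ruck j(t) = 0, setzen wir t = 2 ein und erhalten j = 0.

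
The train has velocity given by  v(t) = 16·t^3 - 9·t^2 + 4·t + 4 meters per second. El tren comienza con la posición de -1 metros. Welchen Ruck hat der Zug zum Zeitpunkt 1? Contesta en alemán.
Wir müssen unsere Gleichung für die Geschwindigkeit v(t) = 16·t^3 - 9·t^2 + 4·t + 4 2-mal ableiten. Durch Ableiten von der Geschwindigkeit erhalten wir die Beschleunigung: a(t) = 48·t^2 - 18·t + 4. Durch Ableiten von der Beschleunigung erhalten wir den Ruck: j(t) = 96·t - 18. Wir haben den Ruck j(t) = 96·t - 18. Durch Einsetzen von t = 1: j(1) = 78.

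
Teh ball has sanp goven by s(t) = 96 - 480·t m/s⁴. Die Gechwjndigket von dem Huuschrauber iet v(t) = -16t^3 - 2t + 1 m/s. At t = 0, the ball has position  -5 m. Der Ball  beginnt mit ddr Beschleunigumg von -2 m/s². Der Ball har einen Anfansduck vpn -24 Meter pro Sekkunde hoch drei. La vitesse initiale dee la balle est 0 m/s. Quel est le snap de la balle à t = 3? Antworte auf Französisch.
Nous avons le snap s(t) = 96 - 480·t. En substituant t = 3: s(3) = -1344.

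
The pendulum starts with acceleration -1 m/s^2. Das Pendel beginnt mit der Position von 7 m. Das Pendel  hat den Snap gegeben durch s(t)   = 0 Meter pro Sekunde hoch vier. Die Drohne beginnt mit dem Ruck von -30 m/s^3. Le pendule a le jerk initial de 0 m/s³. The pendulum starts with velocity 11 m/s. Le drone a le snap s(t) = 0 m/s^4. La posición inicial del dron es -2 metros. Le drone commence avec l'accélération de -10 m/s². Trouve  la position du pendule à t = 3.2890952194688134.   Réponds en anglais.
Starting from snap s(t) = 0, we take 4 antiderivatives. Finding the integral of s(t) and using j(0) = 0: j(t) = 0. The integral of jerk, with a(0) = -1, gives acceleration: a(t) = -1. Taking ∫a(t)dt and applying v(0) = 11, we find v(t) = 11 - t. The antiderivative of velocity is position. Using x(0) = 7, we get x(t) = -t^2/2 + 11·t + 7. From the given position equation x(t) = -t^2/2 + 11·t + 7, we substitute t = 3.2890952194688134 to get x = 37.7709737327906.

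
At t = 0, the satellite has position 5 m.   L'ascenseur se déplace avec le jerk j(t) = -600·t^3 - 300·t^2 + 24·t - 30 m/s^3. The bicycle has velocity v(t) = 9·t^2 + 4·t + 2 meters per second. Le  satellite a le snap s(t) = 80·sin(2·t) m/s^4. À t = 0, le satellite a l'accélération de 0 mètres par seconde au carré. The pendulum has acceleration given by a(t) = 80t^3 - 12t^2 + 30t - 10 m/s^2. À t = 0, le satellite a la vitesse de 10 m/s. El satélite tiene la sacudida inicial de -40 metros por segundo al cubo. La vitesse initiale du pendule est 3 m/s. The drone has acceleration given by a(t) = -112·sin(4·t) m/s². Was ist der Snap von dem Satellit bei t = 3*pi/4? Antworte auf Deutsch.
Aus der Gleichung für den Snap s(t) = 80·sin(2·t), setzen wir t = 3*pi/4 ein und erhalten s = -80.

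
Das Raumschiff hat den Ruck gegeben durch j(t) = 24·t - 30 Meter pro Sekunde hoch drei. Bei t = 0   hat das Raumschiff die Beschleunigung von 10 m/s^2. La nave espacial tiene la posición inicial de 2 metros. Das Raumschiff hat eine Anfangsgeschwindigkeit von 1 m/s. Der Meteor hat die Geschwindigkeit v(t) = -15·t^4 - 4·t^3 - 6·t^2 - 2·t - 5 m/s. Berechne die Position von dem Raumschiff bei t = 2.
Ausgehend von dem Ruck j(t) = 24·t - 30, nehmen wir 3 Stammfunktionen. Die Stammfunktion von dem Ruck, mit a(0) = 10, ergibt die Beschleunigung: a(t) = 12·t^2 - 30·t + 10. Die Stammfunktion von der Beschleunigung, mit v(0) = 1, ergibt die Geschwindigkeit: v(t) = 4·t^3 - 15·t^2 + 10·t + 1. Mit ∫v(t)dt und Anwendung von x(0) = 2, finden wir x(t) = t^4 - 5·t^3 + 5·t^2 + t + 2. Wir haben die Position x(t) = t^4 - 5·t^3 + 5·t^2 + t + 2. Durch Einsetzen von t = 2: x(2) = 0.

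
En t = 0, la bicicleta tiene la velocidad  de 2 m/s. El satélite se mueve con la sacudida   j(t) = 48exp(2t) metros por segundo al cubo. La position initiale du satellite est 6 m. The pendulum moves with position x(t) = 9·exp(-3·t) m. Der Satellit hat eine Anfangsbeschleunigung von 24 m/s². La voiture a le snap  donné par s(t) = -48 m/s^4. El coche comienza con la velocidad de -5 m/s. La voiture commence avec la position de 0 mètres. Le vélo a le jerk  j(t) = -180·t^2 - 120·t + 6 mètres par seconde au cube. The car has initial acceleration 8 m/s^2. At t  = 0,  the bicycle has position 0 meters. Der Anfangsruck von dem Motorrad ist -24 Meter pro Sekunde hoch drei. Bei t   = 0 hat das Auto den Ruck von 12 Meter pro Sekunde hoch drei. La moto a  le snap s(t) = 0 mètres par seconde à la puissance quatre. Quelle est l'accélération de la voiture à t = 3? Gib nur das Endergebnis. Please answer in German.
Die Beschleunigung bei t = 3 ist a = -172.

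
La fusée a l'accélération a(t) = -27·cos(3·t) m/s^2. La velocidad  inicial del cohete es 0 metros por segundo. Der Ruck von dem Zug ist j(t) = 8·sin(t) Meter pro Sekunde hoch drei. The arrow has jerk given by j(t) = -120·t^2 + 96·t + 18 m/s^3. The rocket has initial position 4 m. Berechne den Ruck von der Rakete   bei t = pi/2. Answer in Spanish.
Debemos derivar nuestra ecuación de la aceleración a(t) = -27·cos(3·t) 1 vez. La derivada de la aceleración da la sacudida: j(t) = 81·sin(3·t). Usando j(t) = 81·sin(3·t) y sustituyendo t = pi/2, encontramos j = -81.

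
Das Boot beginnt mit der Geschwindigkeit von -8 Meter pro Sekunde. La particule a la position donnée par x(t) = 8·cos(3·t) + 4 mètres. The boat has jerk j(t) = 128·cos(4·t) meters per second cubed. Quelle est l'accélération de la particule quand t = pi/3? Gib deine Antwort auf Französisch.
Pour résoudre ceci, nous devons prendre 2 dérivées de notre équation de la position x(t) = 8·cos(3·t) + 4. En dérivant la position, nous obtenons la vitesse: v(t) = -24·sin(3·t). En prenant d/dt de v(t), nous trouvons a(t) = -72·cos(3·t). Nous avons l'accélération a(t) = -72·cos(3·t). En substituant t = pi/3: a(pi/3) = 72.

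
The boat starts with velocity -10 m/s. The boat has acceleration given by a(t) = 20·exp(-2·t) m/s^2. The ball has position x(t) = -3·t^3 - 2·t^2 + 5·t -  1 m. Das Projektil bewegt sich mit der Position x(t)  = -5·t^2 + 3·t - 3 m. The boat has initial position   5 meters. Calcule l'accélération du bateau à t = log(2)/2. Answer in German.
Mit a(t) = 20·exp(-2·t) und Einsetzen von t = log(2)/2, finden wir a = 10.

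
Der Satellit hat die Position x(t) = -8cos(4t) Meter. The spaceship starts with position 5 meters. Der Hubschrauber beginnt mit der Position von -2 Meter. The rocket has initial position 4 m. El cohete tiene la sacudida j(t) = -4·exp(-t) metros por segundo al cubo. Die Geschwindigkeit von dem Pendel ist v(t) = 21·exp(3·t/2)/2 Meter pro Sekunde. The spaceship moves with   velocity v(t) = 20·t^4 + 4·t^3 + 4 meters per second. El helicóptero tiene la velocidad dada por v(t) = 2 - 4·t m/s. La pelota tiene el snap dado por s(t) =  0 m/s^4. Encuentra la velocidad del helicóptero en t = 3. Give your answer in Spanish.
Usando v(t) = 2 - 4·t y sustituyendo t = 3, encontramos v = -10.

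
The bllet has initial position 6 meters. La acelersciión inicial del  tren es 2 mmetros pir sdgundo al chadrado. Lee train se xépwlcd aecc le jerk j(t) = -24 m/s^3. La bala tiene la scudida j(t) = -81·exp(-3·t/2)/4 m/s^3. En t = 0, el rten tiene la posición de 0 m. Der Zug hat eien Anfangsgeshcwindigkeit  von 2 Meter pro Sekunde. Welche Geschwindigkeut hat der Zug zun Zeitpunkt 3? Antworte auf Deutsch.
Wir müssen das Integral unserer Gleichung für den Ruck j(t) = -24 2-mal finden. Die Stammfunktion von dem Ruck ist die Beschleunigung. Mit a(0) = 2 erhalten wir a(t) = 2 - 24·t. Das Integral von der Beschleunigung, mit v(0) = 2, ergibt die Geschwindigkeit: v(t) = -12·t^2 + 2·t + 2. Mit v(t) = -12·t^2 + 2·t + 2 und Einsetzen von t = 3, finden wir v = -100.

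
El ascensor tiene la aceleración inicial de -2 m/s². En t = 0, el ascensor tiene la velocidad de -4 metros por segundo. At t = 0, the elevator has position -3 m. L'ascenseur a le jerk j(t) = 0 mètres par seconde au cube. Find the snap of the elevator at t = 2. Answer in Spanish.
Debemos derivar nuestra ecuación de la sacudida j(t) = 0 1 vez. La derivada de la sacudida da el snap: s(t) = 0. Tenemos el snap s(t) = 0. Sustituyendo t = 2: s(2) = 0.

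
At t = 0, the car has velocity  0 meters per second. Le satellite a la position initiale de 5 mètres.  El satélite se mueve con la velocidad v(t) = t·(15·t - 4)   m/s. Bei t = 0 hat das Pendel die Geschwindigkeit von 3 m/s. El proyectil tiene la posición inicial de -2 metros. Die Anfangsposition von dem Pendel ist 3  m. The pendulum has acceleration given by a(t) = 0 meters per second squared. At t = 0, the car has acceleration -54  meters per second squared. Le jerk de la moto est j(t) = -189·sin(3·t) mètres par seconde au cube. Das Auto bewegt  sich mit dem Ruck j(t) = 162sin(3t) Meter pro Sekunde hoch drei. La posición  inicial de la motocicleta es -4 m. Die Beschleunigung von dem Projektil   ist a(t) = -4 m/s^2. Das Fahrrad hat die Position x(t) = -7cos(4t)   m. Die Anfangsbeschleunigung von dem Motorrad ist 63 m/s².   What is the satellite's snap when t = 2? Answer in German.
Ausgehend von der Geschwindigkeit v(t) = t·(15·t - 4), nehmen wir 3 Ableitungen. Mit d/dt von v(t) finden wir a(t) = 30·t - 4. Mit d/dt von a(t) finden wir j(t) = 30. Die Ableitung von dem Ruck ergibt den Snap: s(t) = 0. Mit s(t) = 0 und Einsetzen von t = 2, finden wir s = 0.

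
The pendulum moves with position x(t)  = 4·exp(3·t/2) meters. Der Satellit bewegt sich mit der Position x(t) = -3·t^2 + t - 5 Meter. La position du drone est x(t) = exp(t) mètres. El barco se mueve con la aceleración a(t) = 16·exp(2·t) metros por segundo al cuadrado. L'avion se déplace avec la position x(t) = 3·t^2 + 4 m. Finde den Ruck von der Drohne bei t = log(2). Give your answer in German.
Ausgehend von der Position x(t) = exp(t), nehmen wir 3 Ableitungen. Mit d/dt von x(t) finden wir v(t) = exp(t). Mit d/dt von v(t) finden wir a(t) = exp(t). Mit d/dt von a(t) finden wir j(t) = exp(t). Aus der Gleichung für den Ruck j(t) = exp(t), setzen wir t = log(2) ein und erhalten j = 2.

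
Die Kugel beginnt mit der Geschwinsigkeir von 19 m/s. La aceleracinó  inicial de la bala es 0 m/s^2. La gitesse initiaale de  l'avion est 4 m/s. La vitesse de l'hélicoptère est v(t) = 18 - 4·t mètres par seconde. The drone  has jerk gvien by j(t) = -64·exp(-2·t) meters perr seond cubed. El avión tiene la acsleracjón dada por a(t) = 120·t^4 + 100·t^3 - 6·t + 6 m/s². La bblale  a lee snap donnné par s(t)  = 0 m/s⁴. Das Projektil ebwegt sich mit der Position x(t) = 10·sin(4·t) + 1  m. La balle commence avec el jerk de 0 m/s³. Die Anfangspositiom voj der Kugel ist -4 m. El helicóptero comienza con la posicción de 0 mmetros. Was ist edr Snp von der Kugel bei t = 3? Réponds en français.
Nous avons le snap s(t) = 0. En substituant t = 3: s(3) = 0.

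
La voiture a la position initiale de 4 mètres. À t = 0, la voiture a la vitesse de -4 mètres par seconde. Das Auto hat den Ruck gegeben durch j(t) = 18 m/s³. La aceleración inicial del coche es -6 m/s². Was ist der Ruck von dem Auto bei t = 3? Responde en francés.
En utilisant j(t) = 18 et en substituant t = 3, nous trouvons j = 18.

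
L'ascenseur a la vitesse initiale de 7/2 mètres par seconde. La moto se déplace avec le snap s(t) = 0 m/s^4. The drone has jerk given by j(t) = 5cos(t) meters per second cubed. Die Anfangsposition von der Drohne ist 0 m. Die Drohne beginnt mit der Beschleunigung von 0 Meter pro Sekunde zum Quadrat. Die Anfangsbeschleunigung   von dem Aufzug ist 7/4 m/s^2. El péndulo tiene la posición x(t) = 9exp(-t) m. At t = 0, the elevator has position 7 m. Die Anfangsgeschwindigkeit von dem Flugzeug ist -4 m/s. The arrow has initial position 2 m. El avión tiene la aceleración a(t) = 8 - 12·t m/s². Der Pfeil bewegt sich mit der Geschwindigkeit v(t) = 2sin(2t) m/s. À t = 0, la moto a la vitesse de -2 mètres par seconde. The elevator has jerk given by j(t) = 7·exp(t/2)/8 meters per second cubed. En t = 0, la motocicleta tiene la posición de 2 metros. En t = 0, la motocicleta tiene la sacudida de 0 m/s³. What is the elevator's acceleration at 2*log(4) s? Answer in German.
Wir müssen die Stammfunktion unserer Gleichung für den Ruck j(t) = 7·exp(t/2)/8 1-mal finden. Das Integral von dem Ruck ist die Beschleunigung. Mit a(0) = 7/4 erhalten wir a(t) = 7·exp(t/2)/4. Wir haben die Beschleunigung a(t) = 7·exp(t/2)/4. Durch Einsetzen von t = 2*log(4): a(2*log(4)) = 7.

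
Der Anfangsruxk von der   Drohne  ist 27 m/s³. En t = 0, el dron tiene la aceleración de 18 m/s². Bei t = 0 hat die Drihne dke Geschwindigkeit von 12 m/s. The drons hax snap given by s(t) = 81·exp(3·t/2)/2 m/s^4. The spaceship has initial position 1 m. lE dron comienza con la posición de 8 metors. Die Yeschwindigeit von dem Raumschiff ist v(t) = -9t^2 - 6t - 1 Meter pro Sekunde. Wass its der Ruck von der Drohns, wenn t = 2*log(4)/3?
Um dies zu lösen, müssen wir 1 Integral unserer Gleichung für den Snap s(t) = 81·exp(3·t/2)/2 finden. Die Stammfunktion von dem Snap ist der Ruck. Mit j(0) = 27 erhalten wir j(t) = 27·exp(3·t/2). Mit j(t) = 27·exp(3·t/2) und Einsetzen von t = 2*log(4)/3, finden wir j = 108.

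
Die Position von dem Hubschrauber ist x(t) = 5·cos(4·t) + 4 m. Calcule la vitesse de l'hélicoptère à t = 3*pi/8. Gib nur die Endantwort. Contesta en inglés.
v(3*pi/8) = 20.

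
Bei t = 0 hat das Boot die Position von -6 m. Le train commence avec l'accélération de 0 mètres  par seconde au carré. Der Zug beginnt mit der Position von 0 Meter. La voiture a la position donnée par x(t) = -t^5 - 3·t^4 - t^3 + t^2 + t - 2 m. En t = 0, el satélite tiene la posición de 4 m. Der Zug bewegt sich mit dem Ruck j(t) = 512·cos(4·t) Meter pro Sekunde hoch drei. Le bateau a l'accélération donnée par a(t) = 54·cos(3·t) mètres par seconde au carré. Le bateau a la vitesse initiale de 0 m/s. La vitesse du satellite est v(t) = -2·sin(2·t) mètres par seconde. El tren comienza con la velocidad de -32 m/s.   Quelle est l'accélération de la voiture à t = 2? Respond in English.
Starting from position x(t) = -t^5 - 3·t^4 - t^3 + t^2 + t - 2, we take 2 derivatives. The derivative of position gives velocity: v(t) = -5·t^4 - 12·t^3 - 3·t^2 + 2·t + 1. The derivative of velocity gives acceleration: a(t) = -20·t^3 - 36·t^2 - 6·t + 2. Using a(t) = -20·t^3 - 36·t^2 - 6·t + 2 and substituting t = 2, we find a = -314.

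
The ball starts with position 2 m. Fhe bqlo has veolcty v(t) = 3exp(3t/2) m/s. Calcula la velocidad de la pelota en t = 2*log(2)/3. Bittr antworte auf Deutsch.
Wir haben die Geschwindigkeit v(t) = 3·exp(3·t/2). Durch Einsetzen von t = 2*log(2)/3: v(2*log(2)/3) = 6.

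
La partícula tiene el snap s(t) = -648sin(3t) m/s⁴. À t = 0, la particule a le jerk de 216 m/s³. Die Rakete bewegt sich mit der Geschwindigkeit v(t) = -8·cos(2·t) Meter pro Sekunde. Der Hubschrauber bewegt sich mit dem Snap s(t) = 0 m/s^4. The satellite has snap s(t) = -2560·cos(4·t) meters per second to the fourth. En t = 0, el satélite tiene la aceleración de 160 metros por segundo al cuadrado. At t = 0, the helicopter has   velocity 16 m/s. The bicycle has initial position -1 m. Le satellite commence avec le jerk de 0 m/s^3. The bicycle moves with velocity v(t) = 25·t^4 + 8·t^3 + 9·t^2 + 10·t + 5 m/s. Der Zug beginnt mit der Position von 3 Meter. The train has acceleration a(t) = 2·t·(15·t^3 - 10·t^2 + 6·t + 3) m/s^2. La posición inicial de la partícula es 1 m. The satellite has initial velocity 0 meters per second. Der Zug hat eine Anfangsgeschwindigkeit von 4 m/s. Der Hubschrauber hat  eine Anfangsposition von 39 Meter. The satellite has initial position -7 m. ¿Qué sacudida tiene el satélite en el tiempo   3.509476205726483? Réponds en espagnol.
Debemos encontrar la antiderivada de nuestra ecuación del snap s(t) = -2560·cos(4·t) 1 vez. La integral del snap, con j(0) = 0, da la sacudida: j(t) = -640·sin(4·t). Usando j(t) = -640·sin(4·t) y sustituyendo t = 3.509476205726483, encontramos j = -636.849638177935.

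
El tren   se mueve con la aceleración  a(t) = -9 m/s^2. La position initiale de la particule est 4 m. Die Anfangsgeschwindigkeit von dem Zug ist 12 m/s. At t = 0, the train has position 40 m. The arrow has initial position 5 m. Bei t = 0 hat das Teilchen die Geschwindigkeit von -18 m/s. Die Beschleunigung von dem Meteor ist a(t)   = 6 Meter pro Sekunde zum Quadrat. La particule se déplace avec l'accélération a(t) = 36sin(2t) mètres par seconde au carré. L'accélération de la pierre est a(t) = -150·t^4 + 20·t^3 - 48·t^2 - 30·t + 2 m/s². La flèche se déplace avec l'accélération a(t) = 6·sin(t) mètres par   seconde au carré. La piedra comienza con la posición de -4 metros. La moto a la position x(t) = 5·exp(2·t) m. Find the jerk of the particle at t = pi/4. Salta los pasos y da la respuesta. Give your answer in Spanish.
j(pi/4) = 0.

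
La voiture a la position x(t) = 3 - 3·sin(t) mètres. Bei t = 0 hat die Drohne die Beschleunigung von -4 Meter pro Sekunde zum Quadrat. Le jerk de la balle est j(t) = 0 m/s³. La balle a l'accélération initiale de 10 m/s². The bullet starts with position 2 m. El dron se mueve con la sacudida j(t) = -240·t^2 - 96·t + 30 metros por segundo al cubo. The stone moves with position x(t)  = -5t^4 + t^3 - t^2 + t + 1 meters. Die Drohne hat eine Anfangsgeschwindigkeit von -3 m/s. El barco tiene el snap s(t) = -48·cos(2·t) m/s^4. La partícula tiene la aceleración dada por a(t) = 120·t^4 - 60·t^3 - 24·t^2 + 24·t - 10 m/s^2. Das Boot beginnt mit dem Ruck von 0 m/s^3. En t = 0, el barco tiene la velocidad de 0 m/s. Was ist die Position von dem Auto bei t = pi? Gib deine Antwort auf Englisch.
Using x(t) = 3 - 3·sin(t) and substituting t = pi, we find x = 3.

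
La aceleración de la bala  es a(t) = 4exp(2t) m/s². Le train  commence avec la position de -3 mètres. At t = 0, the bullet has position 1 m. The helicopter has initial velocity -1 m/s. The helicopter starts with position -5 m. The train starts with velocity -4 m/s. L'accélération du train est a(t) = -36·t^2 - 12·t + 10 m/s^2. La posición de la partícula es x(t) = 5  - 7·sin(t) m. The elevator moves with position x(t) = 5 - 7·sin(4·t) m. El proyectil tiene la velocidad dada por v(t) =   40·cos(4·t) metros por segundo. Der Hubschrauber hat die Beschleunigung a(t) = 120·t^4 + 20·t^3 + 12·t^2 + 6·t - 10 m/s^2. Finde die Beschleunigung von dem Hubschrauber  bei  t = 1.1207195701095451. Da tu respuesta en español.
Tenemos la aceleración a(t) = 120·t^4 + 20·t^3 + 12·t^2 + 6·t - 10. Sustituyendo t = 1.1207195701095451: a(1.1207195701095451) = 229.257262462869.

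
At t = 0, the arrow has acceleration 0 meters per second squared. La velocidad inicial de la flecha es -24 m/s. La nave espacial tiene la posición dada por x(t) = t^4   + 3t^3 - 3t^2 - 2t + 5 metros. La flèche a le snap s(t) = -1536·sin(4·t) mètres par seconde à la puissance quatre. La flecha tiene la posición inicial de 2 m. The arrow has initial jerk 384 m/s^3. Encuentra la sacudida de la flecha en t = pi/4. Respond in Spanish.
Necesitamos integrar nuestra ecuación del snap s(t) = -1536·sin(4·t) 1 vez. Integrando el snap y usando la condición inicial j(0) = 384, obtenemos j(t) = 384·cos(4·t). Usando j(t) = 384·cos(4·t) y sustituyendo t = pi/4, encontramos j = -384.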